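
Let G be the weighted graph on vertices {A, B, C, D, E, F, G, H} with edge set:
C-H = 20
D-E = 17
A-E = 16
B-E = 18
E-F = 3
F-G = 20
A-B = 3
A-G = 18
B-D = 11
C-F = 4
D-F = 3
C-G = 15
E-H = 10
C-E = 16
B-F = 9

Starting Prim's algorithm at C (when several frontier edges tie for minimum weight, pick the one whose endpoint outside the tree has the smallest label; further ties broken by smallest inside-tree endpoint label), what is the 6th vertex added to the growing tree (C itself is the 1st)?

Grow the tree from C using Prim:
Step 1: cheapest edge leaving the tree is C-F (4); add F.
Step 2: cheapest edge leaving the tree is D-F (3); add D.
Step 3: cheapest edge leaving the tree is E-F (3); add E.
Step 4: cheapest edge leaving the tree is B-F (9); add B.
Step 5: cheapest edge leaving the tree is A-B (3); add A.
Step 6: cheapest edge leaving the tree is E-H (10); add H.
Step 7: cheapest edge leaving the tree is C-G (15); add G.
Vertex order: C, F, D, E, B, A, H, G. The 6th vertex is A.

A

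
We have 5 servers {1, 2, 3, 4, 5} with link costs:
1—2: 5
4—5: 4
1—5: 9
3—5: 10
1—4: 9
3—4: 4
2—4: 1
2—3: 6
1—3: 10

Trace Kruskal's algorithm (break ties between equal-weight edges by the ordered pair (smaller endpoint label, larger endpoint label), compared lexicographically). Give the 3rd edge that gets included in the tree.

4-5

Sort edges by weight, then run Kruskal:
2—4 (1): add. Components now {1} {2,4} {3} {5}
3—4 (4): add. Components now {1} {2,3,4} {5}
4—5 (4): add. Components now {1} {2,3,4,5}
1—2 (5): add. Components now {1,2,3,4,5}
The 3rd edge added is 4—5.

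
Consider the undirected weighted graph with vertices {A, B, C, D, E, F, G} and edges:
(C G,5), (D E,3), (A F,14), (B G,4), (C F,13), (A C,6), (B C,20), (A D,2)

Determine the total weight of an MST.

33

Sort edges by weight, then run Kruskal:
A D (2): add — endpoints in different components.
D E (3): add — endpoints in different components.
B G (4): add — endpoints in different components.
C G (5): add — endpoints in different components.
A C (6): add — endpoints in different components.
C F (13): add — endpoints in different components.
MST edges: A D, D E, B G, C G, A C, C F; total weight 2+3+4+5+6+13 = 33.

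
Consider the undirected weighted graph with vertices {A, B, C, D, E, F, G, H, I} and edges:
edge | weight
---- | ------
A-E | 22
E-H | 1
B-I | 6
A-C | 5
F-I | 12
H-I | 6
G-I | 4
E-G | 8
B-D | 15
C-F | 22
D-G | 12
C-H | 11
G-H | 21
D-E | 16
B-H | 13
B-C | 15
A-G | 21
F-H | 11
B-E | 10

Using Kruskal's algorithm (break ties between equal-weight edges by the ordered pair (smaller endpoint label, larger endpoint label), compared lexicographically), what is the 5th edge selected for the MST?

Kruskal: consider edges lightest-first.
E-H (1): add — endpoints in different components.
G-I (4): add — endpoints in different components.
A-C (5): add — endpoints in different components.
B-I (6): add — endpoints in different components.
H-I (6): add — endpoints in different components.
E-G (8): skip — E and G already connected.
B-E (10): skip — B and E already connected.
C-H (11): add — endpoints in different components.
F-H (11): add — endpoints in different components.
D-G (12): add — endpoints in different components.
The 5th edge added is H-I.

H-I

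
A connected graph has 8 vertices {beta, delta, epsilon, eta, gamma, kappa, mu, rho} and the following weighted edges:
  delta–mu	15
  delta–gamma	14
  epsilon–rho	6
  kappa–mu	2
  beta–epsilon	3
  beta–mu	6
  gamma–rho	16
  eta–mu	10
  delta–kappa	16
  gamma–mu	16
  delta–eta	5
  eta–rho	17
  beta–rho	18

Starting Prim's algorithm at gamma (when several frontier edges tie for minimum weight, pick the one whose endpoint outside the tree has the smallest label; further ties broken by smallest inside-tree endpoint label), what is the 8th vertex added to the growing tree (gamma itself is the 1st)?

rho

Prim's algorithm from gamma:
Step 1: cheapest edge leaving the tree is delta–gamma (14); add delta.
Step 2: cheapest edge leaving the tree is delta–eta (5); add eta.
Step 3: cheapest edge leaving the tree is eta–mu (10); add mu.
Step 4: cheapest edge leaving the tree is kappa–mu (2); add kappa.
Step 5: cheapest edge leaving the tree is beta–mu (6); add beta.
Step 6: cheapest edge leaving the tree is beta–epsilon (3); add epsilon.
Step 7: cheapest edge leaving the tree is epsilon–rho (6); add rho.
Vertex order: gamma, delta, eta, mu, kappa, beta, epsilon, rho. The 8th vertex is rho.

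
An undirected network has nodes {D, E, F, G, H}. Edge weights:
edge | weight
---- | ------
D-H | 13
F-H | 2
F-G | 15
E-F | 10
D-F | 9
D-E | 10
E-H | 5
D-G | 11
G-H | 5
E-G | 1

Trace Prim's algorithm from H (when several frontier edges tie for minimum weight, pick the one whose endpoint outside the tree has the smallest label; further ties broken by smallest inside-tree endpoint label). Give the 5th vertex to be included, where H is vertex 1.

D

Prim's algorithm from H:
Step 1: frontier [F-H 2, E-H 5, G-H 5, D-H 13] → take F-H (2); add F.
Step 2: frontier [D-F 9, E-F 10, F-G 15, E-H 5, G-H 5, D-H 13] → take E-H (5); add E.
Step 3: frontier [E-G 1, D-E 10, D-F 9, F-G 15, G-H 5, D-H 13] → take E-G (1); add G.
Step 4: frontier [D-E 10, D-F 9, D-G 11, D-H 13] → take D-F (9); add D.
Vertex order: H, F, E, G, D. The 5th vertex is D.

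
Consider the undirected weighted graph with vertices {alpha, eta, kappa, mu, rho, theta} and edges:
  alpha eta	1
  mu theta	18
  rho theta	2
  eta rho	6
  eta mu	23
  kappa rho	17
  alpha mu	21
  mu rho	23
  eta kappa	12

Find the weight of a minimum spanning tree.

Sort edges by weight, then run Kruskal:
alpha eta (1): add. Components now {rho} {alpha,eta} {theta} {mu} {kappa}
rho theta (2): add. Components now {rho,theta} {alpha,eta} {mu} {kappa}
eta rho (6): add. Components now {alpha,eta,rho,theta} {mu} {kappa}
eta kappa (12): add. Components now {alpha,eta,kappa,rho,theta} {mu}
kappa rho (17): skip — rho and kappa already connected.
mu theta (18): add. Components now {alpha,eta,kappa,mu,rho,theta}
MST edges: alpha eta, rho theta, eta rho, eta kappa, mu theta; total weight 1+2+6+12+18 = 39.

39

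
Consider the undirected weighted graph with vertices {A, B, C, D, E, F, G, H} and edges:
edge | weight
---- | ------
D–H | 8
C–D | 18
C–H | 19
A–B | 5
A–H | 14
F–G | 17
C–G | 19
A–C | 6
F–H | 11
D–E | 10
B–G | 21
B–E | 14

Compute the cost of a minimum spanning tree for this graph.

Kruskal's algorithm — process edges by increasing weight (ties by edge label):
A–B (5): add — endpoints in different components.
A–C (6): add — endpoints in different components.
D–H (8): add — endpoints in different components.
D–E (10): add — endpoints in different components.
F–H (11): add — endpoints in different components.
A–H (14): add — endpoints in different components.
B–E (14): skip — B and E already connected.
F–G (17): add — endpoints in different components.
MST edges: A–B, A–C, D–H, D–E, F–H, A–H, F–G; total weight 5+6+8+10+11+14+17 = 71.

71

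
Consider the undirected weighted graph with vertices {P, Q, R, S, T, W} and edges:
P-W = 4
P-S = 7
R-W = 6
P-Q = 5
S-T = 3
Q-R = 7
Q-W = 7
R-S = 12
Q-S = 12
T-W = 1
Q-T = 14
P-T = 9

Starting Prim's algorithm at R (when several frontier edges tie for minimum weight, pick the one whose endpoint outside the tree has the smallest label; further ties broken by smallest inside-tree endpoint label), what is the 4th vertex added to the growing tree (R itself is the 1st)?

Grow the tree from R using Prim:
Step 1: cheapest edge leaving the tree is R-W (6); add W.
Step 2: cheapest edge leaving the tree is T-W (1); add T.
Step 3: cheapest edge leaving the tree is S-T (3); add S.
Step 4: cheapest edge leaving the tree is P-W (4); add P.
Step 5: cheapest edge leaving the tree is P-Q (5); add Q.
Vertex order: R, W, T, S, P, Q. The 4th vertex is S.

S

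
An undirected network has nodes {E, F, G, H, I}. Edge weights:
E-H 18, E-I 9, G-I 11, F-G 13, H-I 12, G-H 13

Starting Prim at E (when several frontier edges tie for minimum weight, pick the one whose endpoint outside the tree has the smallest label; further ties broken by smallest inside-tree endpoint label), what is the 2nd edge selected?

Grow the tree from E using Prim:
Step 1: frontier [E-I 9, E-H 18] → take E-I (9); add I.
Step 2: frontier [E-H 18, G-I 11, H-I 12] → take G-I (11); add G.
Step 3: frontier [E-H 18, F-G 13, G-H 13, H-I 12] → take H-I (12); add H.
Step 4: frontier [F-G 13] → take F-G (13); add F.
The 2nd edge added is G-I.

G-I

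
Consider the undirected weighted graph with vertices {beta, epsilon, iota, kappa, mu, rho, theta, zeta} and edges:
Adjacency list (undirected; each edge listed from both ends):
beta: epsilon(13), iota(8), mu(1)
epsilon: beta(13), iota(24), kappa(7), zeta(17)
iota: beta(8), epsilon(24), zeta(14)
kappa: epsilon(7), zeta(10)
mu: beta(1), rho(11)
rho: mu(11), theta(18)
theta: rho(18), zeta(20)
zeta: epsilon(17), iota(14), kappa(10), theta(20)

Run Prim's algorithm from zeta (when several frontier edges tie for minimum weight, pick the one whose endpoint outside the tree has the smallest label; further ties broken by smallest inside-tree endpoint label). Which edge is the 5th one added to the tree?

beta-iota

Grow the tree from zeta using Prim:
Step 1: cheapest edge leaving the tree is kappa—zeta (10); add kappa.
Step 2: cheapest edge leaving the tree is epsilon—kappa (7); add epsilon.
Step 3: cheapest edge leaving the tree is beta—epsilon (13); add beta.
Step 4: cheapest edge leaving the tree is beta—mu (1); add mu.
Step 5: cheapest edge leaving the tree is beta—iota (8); add iota.
Step 6: cheapest edge leaving the tree is mu—rho (11); add rho.
Step 7: cheapest edge leaving the tree is rho—theta (18); add theta.
The 5th edge added is beta—iota.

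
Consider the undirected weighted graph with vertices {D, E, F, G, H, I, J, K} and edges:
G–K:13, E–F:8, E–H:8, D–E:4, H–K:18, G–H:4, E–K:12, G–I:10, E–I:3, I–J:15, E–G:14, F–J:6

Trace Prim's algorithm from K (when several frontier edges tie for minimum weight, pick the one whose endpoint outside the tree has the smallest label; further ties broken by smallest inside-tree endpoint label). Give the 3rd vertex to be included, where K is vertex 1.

I

Prim, starting at K.
Step 1: cheapest edge leaving the tree is E–K (12); add E.
Step 2: cheapest edge leaving the tree is E–I (3); add I.
Step 3: cheapest edge leaving the tree is D–E (4); add D.
Step 4: cheapest edge leaving the tree is E–F (8); add F.
Step 5: cheapest edge leaving the tree is F–J (6); add J.
Step 6: cheapest edge leaving the tree is E–H (8); add H.
Step 7: cheapest edge leaving the tree is G–H (4); add G.
Vertex order: K, E, I, D, F, J, H, G. The 3rd vertex is I.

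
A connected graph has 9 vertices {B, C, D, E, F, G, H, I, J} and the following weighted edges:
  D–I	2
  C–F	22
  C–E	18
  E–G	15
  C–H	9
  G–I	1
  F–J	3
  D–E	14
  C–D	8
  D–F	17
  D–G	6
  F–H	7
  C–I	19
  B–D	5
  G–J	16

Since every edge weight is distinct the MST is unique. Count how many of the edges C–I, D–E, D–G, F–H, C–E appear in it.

2

Kruskal's algorithm — process edges by increasing weight (ties by edge label):
G–I (1): add — endpoints in different components.
D–I (2): add — endpoints in different components.
F–J (3): add — endpoints in different components.
B–D (5): add — endpoints in different components.
D–G (6): skip — D and G already connected.
F–H (7): add — endpoints in different components.
C–D (8): add — endpoints in different components.
C–H (9): add — endpoints in different components.
D–E (14): add — endpoints in different components.
MST edge set: {G–I, D–I, F–J, B–D, F–H, C–D, C–H, D–E}.
Of the listed edges, {D–E, F–H} are in the MST → 2.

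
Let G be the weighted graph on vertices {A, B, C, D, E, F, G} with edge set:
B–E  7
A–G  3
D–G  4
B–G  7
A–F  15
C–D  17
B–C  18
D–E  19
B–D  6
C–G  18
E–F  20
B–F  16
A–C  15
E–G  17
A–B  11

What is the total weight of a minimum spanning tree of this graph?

Sort edges by weight, then run Kruskal:
A–G (3): add — endpoints in different components.
D–G (4): add — endpoints in different components.
B–D (6): add — endpoints in different components.
B–E (7): add — endpoints in different components.
B–G (7): skip — B and G already connected.
A–B (11): skip — A and B already connected.
A–C (15): add — endpoints in different components.
A–F (15): add — endpoints in different components.
MST edges: A–G, D–G, B–D, B–E, A–C, A–F; total weight 3+4+6+7+15+15 = 50.

50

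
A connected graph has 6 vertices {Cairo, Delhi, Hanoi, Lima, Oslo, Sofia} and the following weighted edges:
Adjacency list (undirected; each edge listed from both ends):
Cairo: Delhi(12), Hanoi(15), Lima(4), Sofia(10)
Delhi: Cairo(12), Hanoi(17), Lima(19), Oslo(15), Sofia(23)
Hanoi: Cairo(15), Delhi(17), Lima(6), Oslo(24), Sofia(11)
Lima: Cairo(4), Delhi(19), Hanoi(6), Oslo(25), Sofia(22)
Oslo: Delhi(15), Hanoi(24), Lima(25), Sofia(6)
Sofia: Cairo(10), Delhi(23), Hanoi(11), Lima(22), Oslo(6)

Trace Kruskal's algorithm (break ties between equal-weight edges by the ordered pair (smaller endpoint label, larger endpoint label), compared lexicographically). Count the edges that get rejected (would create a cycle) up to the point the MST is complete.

Sort edges by weight, then run Kruskal:
Cairo Lima (4): add. Components now {Delhi} {Oslo} {Cairo,Lima} {Sofia} {Hanoi}
Hanoi Lima (6): add. Components now {Delhi} {Oslo} {Cairo,Hanoi,Lima} {Sofia}
Oslo Sofia (6): add. Components now {Delhi} {Oslo,Sofia} {Cairo,Hanoi,Lima}
Cairo Sofia (10): add. Components now {Delhi} {Cairo,Hanoi,Lima,Oslo,Sofia}
Hanoi Sofia (11): skip — Sofia and Hanoi already connected.
Cairo Delhi (12): add. Components now {Cairo,Delhi,Hanoi,Lima,Oslo,Sofia}
Edges rejected before the tree was complete: 1.

1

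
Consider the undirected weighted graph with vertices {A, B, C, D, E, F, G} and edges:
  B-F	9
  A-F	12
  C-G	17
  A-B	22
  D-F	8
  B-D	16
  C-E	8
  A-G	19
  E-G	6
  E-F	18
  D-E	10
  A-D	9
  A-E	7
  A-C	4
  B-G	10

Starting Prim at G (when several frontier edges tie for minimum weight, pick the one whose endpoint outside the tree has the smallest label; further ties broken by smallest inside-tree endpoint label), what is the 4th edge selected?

Prim, starting at G.
Step 1: cheapest edge leaving the tree is E-G (6); add E.
Step 2: cheapest edge leaving the tree is A-E (7); add A.
Step 3: cheapest edge leaving the tree is A-C (4); add C.
Step 4: cheapest edge leaving the tree is A-D (9); add D.
Step 5: cheapest edge leaving the tree is D-F (8); add F.
Step 6: cheapest edge leaving the tree is B-F (9); add B.
The 4th edge added is A-D.

A-D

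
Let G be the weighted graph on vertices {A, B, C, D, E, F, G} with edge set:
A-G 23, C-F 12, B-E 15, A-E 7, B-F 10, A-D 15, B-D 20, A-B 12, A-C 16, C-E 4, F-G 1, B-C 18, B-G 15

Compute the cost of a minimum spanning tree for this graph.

Prim's algorithm from D:
Step 1: frontier [A-D 15, B-D 20] → take A-D (15); add A.
Step 2: frontier [A-E 7, A-B 12, A-C 16, A-G 23, B-D 20] → take A-E (7); add E.
Step 3: frontier [A-B 12, A-C 16, A-G 23, B-D 20, C-E 4, B-E 15] → take C-E (4); add C.
Step 4: frontier [A-B 12, A-G 23, C-F 12, B-C 18, B-D 20, B-E 15] → take A-B (12); add B.
Step 5: frontier [A-G 23, B-F 10, B-G 15, C-F 12] → take B-F (10); add F.
Step 6: frontier [A-G 23, B-G 15, F-G 1] → take F-G (1); add G.
MST edges: A-D, A-E, C-E, A-B, B-F, F-G; total weight 15+7+4+12+10+1 = 49.

49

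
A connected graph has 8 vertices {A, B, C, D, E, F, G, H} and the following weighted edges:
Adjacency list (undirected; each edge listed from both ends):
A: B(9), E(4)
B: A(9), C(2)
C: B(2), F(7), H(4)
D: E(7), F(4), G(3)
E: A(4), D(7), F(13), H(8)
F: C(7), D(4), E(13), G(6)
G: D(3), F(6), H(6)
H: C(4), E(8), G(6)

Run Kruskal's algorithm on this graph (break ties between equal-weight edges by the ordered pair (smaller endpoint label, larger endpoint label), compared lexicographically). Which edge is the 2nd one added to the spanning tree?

Sort edges by weight, then run Kruskal:
B–C (2): add — endpoints in different components.
D–G (3): add — endpoints in different components.
A–E (4): add — endpoints in different components.
C–H (4): add — endpoints in different components.
D–F (4): add — endpoints in different components.
F–G (6): skip — F and G already connected.
G–H (6): add — endpoints in different components.
C–F (7): skip — C and F already connected.
D–E (7): add — endpoints in different components.
The 2nd edge added is D–G.

D-G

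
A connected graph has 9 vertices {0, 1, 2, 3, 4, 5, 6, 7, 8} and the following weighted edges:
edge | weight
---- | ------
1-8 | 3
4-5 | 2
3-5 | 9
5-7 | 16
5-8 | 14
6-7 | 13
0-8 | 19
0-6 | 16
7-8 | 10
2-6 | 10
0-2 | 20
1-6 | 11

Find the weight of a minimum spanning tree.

Sort edges by weight, then run Kruskal:
4-5 (2): add — endpoints in different components.
1-8 (3): add — endpoints in different components.
3-5 (9): add — endpoints in different components.
2-6 (10): add — endpoints in different components.
7-8 (10): add — endpoints in different components.
1-6 (11): add — endpoints in different components.
6-7 (13): skip — 6 and 7 already connected.
5-8 (14): add — endpoints in different components.
0-6 (16): add — endpoints in different components.
MST edges: 4-5, 1-8, 3-5, 2-6, 7-8, 1-6, 5-8, 0-6; total weight 2+3+9+10+10+11+14+16 = 75.

75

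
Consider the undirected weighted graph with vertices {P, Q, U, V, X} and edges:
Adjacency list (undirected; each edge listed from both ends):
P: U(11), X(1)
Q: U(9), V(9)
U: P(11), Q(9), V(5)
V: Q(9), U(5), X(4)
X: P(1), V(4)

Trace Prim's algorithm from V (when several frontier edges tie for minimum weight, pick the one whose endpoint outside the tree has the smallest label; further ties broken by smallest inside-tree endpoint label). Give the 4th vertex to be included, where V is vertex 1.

U

Grow the tree from V using Prim:
Step 1: cheapest edge leaving the tree is V X (4); add X.
Step 2: cheapest edge leaving the tree is P X (1); add P.
Step 3: cheapest edge leaving the tree is U V (5); add U.
Step 4: cheapest edge leaving the tree is Q U (9); add Q.
Vertex order: V, X, P, U, Q. The 4th vertex is U.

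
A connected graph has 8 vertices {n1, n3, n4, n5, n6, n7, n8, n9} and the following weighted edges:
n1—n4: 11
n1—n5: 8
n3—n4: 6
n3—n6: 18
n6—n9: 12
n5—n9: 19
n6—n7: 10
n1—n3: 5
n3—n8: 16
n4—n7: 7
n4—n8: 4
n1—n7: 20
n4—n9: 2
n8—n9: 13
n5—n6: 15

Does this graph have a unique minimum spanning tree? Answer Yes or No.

Kruskal: consider edges lightest-first.
n4—n9 (2): add — endpoints in different components.
n4—n8 (4): add — endpoints in different components.
n1—n3 (5): add — endpoints in different components.
n3—n4 (6): add — endpoints in different components.
n4—n7 (7): add — endpoints in different components.
n1—n5 (8): add — endpoints in different components.
n6—n7 (10): add — endpoints in different components.
Every non-tree edge has weight strictly greater than the heaviest edge on the tree path between its endpoints, so the MST is unique.

Yes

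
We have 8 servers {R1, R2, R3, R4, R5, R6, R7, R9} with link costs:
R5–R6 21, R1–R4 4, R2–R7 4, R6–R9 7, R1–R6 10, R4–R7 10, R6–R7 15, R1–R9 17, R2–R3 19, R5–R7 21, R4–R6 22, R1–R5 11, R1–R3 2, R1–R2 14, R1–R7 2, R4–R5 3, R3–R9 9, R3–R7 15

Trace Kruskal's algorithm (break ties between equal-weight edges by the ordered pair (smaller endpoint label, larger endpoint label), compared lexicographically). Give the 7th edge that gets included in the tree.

R3-R9

Sort edges by weight, then run Kruskal:
R1–R3 (2): add — endpoints in different components.
R1–R7 (2): add — endpoints in different components.
R4–R5 (3): add — endpoints in different components.
R1–R4 (4): add — endpoints in different components.
R2–R7 (4): add — endpoints in different components.
R6–R9 (7): add — endpoints in different components.
R3–R9 (9): add — endpoints in different components.
The 7th edge added is R3–R9.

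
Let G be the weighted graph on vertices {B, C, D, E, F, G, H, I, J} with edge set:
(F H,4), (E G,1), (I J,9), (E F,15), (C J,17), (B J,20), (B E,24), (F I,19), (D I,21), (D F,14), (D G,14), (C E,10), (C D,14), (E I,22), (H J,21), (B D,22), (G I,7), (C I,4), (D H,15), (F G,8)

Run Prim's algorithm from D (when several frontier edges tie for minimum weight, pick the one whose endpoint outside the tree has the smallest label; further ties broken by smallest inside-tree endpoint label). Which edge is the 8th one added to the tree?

Prim's algorithm from D:
Step 1: cheapest edge leaving the tree is C D (14); add C.
Step 2: cheapest edge leaving the tree is C I (4); add I.
Step 3: cheapest edge leaving the tree is G I (7); add G.
Step 4: cheapest edge leaving the tree is E G (1); add E.
Step 5: cheapest edge leaving the tree is F G (8); add F.
Step 6: cheapest edge leaving the tree is F H (4); add H.
Step 7: cheapest edge leaving the tree is I J (9); add J.
Step 8: cheapest edge leaving the tree is B J (20); add B.
The 8th edge added is B J.

B-J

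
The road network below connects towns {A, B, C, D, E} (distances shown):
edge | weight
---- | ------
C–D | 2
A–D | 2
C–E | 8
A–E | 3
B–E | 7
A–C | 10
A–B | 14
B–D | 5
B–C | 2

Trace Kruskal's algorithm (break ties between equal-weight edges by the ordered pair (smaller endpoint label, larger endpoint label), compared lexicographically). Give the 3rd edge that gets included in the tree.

C-D

Sort edges by weight, then run Kruskal:
A–D (2): add. Components now {A,D} {B} {C} {E}
B–C (2): add. Components now {A,D} {B,C} {E}
C–D (2): add. Components now {A,B,C,D} {E}
A–E (3): add. Components now {A,B,C,D,E}
The 3rd edge added is C–D.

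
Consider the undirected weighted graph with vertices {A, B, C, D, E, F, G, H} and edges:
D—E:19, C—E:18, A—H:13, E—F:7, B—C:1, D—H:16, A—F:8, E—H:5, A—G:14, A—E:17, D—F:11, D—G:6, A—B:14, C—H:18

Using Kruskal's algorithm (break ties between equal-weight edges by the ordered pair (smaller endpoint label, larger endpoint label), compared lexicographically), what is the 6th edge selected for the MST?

Kruskal: consider edges lightest-first.
B—C (1): add — endpoints in different components.
E—H (5): add — endpoints in different components.
D—G (6): add — endpoints in different components.
E—F (7): add — endpoints in different components.
A—F (8): add — endpoints in different components.
D—F (11): add — endpoints in different components.
A—H (13): skip — A and H already connected.
A—B (14): add — endpoints in different components.
The 6th edge added is D—F.

D-F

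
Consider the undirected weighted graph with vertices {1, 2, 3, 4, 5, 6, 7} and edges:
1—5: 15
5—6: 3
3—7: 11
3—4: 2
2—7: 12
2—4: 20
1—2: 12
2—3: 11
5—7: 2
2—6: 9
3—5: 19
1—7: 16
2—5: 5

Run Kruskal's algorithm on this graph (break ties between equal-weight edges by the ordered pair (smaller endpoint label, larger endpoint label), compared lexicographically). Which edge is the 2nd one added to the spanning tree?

5-7

Kruskal's algorithm — process edges by increasing weight (ties by edge label):
3—4 (2): add. Components now {1} {2} {3,4} {5} {6} {7}
5—7 (2): add. Components now {1} {2} {3,4} {5,7} {6}
5—6 (3): add. Components now {1} {2} {3,4} {5,6,7}
2—5 (5): add. Components now {1} {2,5,6,7} {3,4}
2—6 (9): skip — 2 and 6 already connected.
2—3 (11): add. Components now {1} {2,3,4,5,6,7}
3—7 (11): skip — 3 and 7 already connected.
1—2 (12): add. Components now {1,2,3,4,5,6,7}
The 2nd edge added is 5—7.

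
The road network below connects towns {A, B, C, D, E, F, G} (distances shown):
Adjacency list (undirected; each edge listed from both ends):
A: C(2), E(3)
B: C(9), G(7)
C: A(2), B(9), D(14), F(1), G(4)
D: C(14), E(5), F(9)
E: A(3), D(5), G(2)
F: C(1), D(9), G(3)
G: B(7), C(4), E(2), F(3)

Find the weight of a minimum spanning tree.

20

Kruskal: consider edges lightest-first.
C—F (1): add — endpoints in different components.
A—C (2): add — endpoints in different components.
E—G (2): add — endpoints in different components.
A—E (3): add — endpoints in different components.
F—G (3): skip — F and G already connected.
C—G (4): skip — C and G already connected.
D—E (5): add — endpoints in different components.
B—G (7): add — endpoints in different components.
MST edges: C—F, A—C, E—G, A—E, D—E, B—G; total weight 1+2+2+3+5+7 = 20.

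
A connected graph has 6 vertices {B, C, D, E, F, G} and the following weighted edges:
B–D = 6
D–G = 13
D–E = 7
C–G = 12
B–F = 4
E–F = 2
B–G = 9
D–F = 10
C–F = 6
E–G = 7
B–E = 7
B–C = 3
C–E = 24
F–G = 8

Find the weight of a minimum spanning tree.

Grow the tree from D using Prim:
Step 1: frontier [B–D 6, D–E 7, D–F 10, D–G 13] → take B–D (6); add B.
Step 2: frontier [B–C 3, B–F 4, B–E 7, B–G 9, D–E 7, D–F 10, D–G 13] → take B–C (3); add C.
Step 3: frontier [B–F 4, B–E 7, B–G 9, C–F 6, C–G 12, C–E 24, D–E 7, D–F 10, D–G 13] → take B–F (4); add F.
Step 4: frontier [B–E 7, B–G 9, C–G 12, C–E 24, D–E 7, D–G 13, E–F 2, F–G 8] → take E–F (2); add E.
Step 5: frontier [B–G 9, C–G 12, D–G 13, E–G 7, F–G 8] → take E–G (7); add G.
MST edges: B–D, B–C, B–F, E–F, E–G; total weight 6+3+4+2+7 = 22.

22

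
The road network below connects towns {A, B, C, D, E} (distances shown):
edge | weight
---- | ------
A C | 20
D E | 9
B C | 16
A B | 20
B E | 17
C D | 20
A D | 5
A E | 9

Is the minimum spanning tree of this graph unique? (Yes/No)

Kruskal's algorithm — process edges by increasing weight (ties by edge label):
A D (5): add. Components now {A,D} {B} {C} {E}
A E (9): add. Components now {A,D,E} {B} {C}
D E (9): skip — D and E already connected.
B C (16): add. Components now {A,D,E} {B,C}
B E (17): add. Components now {A,B,C,D,E}
Non-tree edge D E has weight 9, equal to the heaviest edge on its tree cycle — swapping gives another MST of the same weight. Not unique.

No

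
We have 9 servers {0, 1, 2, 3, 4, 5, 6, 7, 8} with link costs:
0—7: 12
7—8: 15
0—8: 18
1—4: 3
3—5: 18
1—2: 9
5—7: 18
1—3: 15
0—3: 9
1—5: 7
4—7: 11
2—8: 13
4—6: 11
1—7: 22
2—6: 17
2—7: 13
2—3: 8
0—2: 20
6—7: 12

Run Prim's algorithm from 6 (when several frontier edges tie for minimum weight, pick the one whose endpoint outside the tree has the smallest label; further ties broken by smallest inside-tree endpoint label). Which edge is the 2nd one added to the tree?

1-4

Prim, starting at 6.
Step 1: cheapest edge leaving the tree is 4—6 (11); add 4.
Step 2: cheapest edge leaving the tree is 1—4 (3); add 1.
Step 3: cheapest edge leaving the tree is 1—5 (7); add 5.
Step 4: cheapest edge leaving the tree is 1—2 (9); add 2.
Step 5: cheapest edge leaving the tree is 2—3 (8); add 3.
Step 6: cheapest edge leaving the tree is 0—3 (9); add 0.
Step 7: cheapest edge leaving the tree is 4—7 (11); add 7.
Step 8: cheapest edge leaving the tree is 2—8 (13); add 8.
The 2nd edge added is 1—4.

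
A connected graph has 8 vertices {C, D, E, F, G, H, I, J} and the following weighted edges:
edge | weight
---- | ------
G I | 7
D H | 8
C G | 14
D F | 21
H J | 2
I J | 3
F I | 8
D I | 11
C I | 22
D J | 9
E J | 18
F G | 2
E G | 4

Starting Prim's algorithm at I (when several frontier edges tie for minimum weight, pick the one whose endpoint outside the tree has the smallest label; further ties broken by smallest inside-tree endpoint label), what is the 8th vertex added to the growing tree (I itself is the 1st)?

C

Prim's algorithm from I:
Step 1: frontier [I J 3, G I 7, F I 8, D I 11, C I 22] → take I J (3); add J.
Step 2: frontier [G I 7, F I 8, D I 11, C I 22, H J 2, D J 9, E J 18] → take H J (2); add H.
Step 3: frontier [D H 8, G I 7, F I 8, D I 11, C I 22, D J 9, E J 18] → take G I (7); add G.
Step 4: frontier [F G 2, E G 4, C G 14, D H 8, F I 8, D I 11, C I 22, D J 9, E J 18] → take F G (2); add F.
Step 5: frontier [D F 21, E G 4, C G 14, D H 8, D I 11, C I 22, D J 9, E J 18] → take E G (4); add E.
Step 6: frontier [D F 21, C G 14, D H 8, D I 11, C I 22, D J 9] → take D H (8); add D.
Step 7: frontier [C G 14, C I 22] → take C G (14); add C.
Vertex order: I, J, H, G, F, E, D, C. The 8th vertex is C.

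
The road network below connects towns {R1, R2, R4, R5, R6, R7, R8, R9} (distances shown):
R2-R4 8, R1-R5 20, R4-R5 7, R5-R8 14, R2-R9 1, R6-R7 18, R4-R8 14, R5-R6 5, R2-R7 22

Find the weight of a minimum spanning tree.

73

Sort edges by weight, then run Kruskal:
R2-R9 (1): add — endpoints in different components.
R5-R6 (5): add — endpoints in different components.
R4-R5 (7): add — endpoints in different components.
R2-R4 (8): add — endpoints in different components.
R4-R8 (14): add — endpoints in different components.
R5-R8 (14): skip — R8 and R5 already connected.
R6-R7 (18): add — endpoints in different components.
R1-R5 (20): add — endpoints in different components.
MST edges: R2-R9, R5-R6, R4-R5, R2-R4, R4-R8, R6-R7, R1-R5; total weight 1+5+7+8+14+18+20 = 73.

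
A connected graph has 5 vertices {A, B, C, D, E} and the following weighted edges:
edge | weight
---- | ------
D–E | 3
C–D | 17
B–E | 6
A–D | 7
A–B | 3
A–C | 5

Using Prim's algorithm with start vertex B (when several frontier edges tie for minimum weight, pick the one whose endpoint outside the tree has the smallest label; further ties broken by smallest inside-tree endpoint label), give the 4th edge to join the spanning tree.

D-E

Grow the tree from B using Prim:
Step 1: frontier [A–B 3, B–E 6] → take A–B (3); add A.
Step 2: frontier [A–C 5, A–D 7, B–E 6] → take A–C (5); add C.
Step 3: frontier [A–D 7, B–E 6, C–D 17] → take B–E (6); add E.
Step 4: frontier [A–D 7, C–D 17, D–E 3] → take D–E (3); add D.
The 4th edge added is D–E.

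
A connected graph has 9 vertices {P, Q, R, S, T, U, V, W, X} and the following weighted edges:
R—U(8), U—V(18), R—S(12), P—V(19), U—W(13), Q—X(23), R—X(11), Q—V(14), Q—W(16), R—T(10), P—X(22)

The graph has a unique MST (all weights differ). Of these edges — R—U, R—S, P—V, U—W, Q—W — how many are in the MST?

Kruskal's algorithm — process edges by increasing weight (ties by edge label):
R—U (8): add — endpoints in different components.
R—T (10): add — endpoints in different components.
R—X (11): add — endpoints in different components.
R—S (12): add — endpoints in different components.
U—W (13): add — endpoints in different components.
Q—V (14): add — endpoints in different components.
Q—W (16): add — endpoints in different components.
U—V (18): skip — U and V already connected.
P—V (19): add — endpoints in different components.
MST edge set: {R—U, R—T, R—X, R—S, U—W, Q—V, Q—W, P—V}.
Of the listed edges, {R—U, R—S, P—V, U—W, Q—W} are in the MST → 5.

5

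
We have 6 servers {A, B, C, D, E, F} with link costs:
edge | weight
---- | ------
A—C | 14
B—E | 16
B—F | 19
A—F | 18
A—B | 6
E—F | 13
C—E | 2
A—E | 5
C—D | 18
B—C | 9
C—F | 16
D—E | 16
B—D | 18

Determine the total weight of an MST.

Prim, starting at A.
Step 1: cheapest edge leaving the tree is A—E (5); add E.
Step 2: cheapest edge leaving the tree is C—E (2); add C.
Step 3: cheapest edge leaving the tree is A—B (6); add B.
Step 4: cheapest edge leaving the tree is E—F (13); add F.
Step 5: cheapest edge leaving the tree is D—E (16); add D.
MST edges: A—E, C—E, A—B, E—F, D—E; total weight 5+2+6+13+16 = 42.

42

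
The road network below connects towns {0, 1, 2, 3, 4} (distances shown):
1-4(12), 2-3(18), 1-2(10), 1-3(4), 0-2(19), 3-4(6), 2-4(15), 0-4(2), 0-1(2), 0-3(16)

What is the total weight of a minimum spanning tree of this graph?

Kruskal's algorithm — process edges by increasing weight (ties by edge label):
0-1 (2): add — endpoints in different components.
0-4 (2): add — endpoints in different components.
1-3 (4): add — endpoints in different components.
3-4 (6): skip — 3 and 4 already connected.
1-2 (10): add — endpoints in different components.
MST edges: 0-1, 0-4, 1-3, 1-2; total weight 2+2+4+10 = 18.

18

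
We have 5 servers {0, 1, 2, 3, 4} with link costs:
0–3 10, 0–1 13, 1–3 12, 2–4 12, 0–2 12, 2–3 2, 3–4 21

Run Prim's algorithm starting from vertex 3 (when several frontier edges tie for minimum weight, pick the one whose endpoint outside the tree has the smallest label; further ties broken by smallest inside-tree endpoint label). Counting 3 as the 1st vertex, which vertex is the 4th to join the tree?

1

Prim, starting at 3.
Step 1: frontier [2–3 2, 0–3 10, 1–3 12, 3–4 21] → take 2–3 (2); add 2.
Step 2: frontier [0–2 12, 2–4 12, 0–3 10, 1–3 12, 3–4 21] → take 0–3 (10); add 0.
Step 3: frontier [0–1 13, 2–4 12, 1–3 12, 3–4 21] → take 1–3 (12); add 1.
Step 4: frontier [2–4 12, 3–4 21] → take 2–4 (12); add 4.
Vertex order: 3, 2, 0, 1, 4. The 4th vertex is 1.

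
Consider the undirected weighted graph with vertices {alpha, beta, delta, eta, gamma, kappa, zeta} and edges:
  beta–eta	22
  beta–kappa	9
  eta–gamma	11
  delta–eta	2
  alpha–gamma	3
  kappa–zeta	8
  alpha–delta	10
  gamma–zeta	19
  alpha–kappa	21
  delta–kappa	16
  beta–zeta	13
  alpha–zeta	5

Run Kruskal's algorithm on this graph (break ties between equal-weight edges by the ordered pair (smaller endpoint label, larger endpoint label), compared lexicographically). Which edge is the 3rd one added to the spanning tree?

Kruskal: consider edges lightest-first.
delta–eta (2): add — endpoints in different components.
alpha–gamma (3): add — endpoints in different components.
alpha–zeta (5): add — endpoints in different components.
kappa–zeta (8): add — endpoints in different components.
beta–kappa (9): add — endpoints in different components.
alpha–delta (10): add — endpoints in different components.
The 3rd edge added is alpha–zeta.

alpha-zeta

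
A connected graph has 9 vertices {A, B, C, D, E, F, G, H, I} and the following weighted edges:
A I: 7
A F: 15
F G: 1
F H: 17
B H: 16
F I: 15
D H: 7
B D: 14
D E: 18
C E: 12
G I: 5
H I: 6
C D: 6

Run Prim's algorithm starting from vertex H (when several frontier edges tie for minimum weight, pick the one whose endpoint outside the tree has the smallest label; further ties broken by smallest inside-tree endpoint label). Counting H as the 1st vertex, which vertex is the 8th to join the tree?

E

Grow the tree from H using Prim:
Step 1: cheapest edge leaving the tree is H I (6); add I.
Step 2: cheapest edge leaving the tree is G I (5); add G.
Step 3: cheapest edge leaving the tree is F G (1); add F.
Step 4: cheapest edge leaving the tree is A I (7); add A.
Step 5: cheapest edge leaving the tree is D H (7); add D.
Step 6: cheapest edge leaving the tree is C D (6); add C.
Step 7: cheapest edge leaving the tree is C E (12); add E.
Step 8: cheapest edge leaving the tree is B D (14); add B.
Vertex order: H, I, G, F, A, D, C, E, B. The 8th vertex is E.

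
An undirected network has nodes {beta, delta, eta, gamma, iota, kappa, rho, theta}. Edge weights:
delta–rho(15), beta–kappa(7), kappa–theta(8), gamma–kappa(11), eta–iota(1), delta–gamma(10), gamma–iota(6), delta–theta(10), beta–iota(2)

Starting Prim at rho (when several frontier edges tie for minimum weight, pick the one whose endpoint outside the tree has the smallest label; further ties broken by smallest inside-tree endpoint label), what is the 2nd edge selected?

delta-gamma

Prim, starting at rho.
Step 1: cheapest edge leaving the tree is delta–rho (15); add delta.
Step 2: cheapest edge leaving the tree is delta–gamma (10); add gamma.
Step 3: cheapest edge leaving the tree is gamma–iota (6); add iota.
Step 4: cheapest edge leaving the tree is eta–iota (1); add eta.
Step 5: cheapest edge leaving the tree is beta–iota (2); add beta.
Step 6: cheapest edge leaving the tree is beta–kappa (7); add kappa.
Step 7: cheapest edge leaving the tree is kappa–theta (8); add theta.
The 2nd edge added is delta–gamma.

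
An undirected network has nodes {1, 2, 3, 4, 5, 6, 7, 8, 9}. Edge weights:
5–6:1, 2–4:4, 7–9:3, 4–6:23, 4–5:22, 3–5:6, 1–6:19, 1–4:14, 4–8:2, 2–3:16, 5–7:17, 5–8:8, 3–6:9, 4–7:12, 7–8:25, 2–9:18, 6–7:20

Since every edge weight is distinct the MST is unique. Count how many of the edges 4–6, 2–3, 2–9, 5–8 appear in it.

1

Sort edges by weight, then run Kruskal:
5–6 (1): add — endpoints in different components.
4–8 (2): add — endpoints in different components.
7–9 (3): add — endpoints in different components.
2–4 (4): add — endpoints in different components.
3–5 (6): add — endpoints in different components.
5–8 (8): add — endpoints in different components.
3–6 (9): skip — 3 and 6 already connected.
4–7 (12): add — endpoints in different components.
1–4 (14): add — endpoints in different components.
MST edge set: {5–6, 4–8, 7–9, 2–4, 3–5, 5–8, 4–7, 1–4}.
Of the listed edges, {5–8} are in the MST → 1.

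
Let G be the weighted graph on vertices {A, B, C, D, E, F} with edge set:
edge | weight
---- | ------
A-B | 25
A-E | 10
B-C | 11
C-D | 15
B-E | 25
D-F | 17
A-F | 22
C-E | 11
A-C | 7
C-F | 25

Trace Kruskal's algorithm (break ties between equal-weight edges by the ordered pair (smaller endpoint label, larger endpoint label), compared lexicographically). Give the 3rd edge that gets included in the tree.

B-C

Kruskal: consider edges lightest-first.
A-C (7): add — endpoints in different components.
A-E (10): add — endpoints in different components.
B-C (11): add — endpoints in different components.
C-E (11): skip — C and E already connected.
C-D (15): add — endpoints in different components.
D-F (17): add — endpoints in different components.
The 3rd edge added is B-C.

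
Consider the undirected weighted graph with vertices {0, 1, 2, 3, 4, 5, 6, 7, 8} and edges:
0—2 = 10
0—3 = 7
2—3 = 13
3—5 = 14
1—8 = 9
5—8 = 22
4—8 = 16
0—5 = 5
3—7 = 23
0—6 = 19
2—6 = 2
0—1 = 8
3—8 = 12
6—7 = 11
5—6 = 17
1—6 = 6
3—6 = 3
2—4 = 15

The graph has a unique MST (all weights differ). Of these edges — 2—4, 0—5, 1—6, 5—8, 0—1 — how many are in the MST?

3

Kruskal: consider edges lightest-first.
2—6 (2): add — endpoints in different components.
3—6 (3): add — endpoints in different components.
0—5 (5): add — endpoints in different components.
1—6 (6): add — endpoints in different components.
0—3 (7): add — endpoints in different components.
0—1 (8): skip — 0 and 1 already connected.
1—8 (9): add — endpoints in different components.
0—2 (10): skip — 0 and 2 already connected.
6—7 (11): add — endpoints in different components.
3—8 (12): skip — 3 and 8 already connected.
2—3 (13): skip — 2 and 3 already connected.
3—5 (14): skip — 3 and 5 already connected.
2—4 (15): add — endpoints in different components.
MST edge set: {2—6, 3—6, 0—5, 1—6, 0—3, 1—8, 6—7, 2—4}.
Of the listed edges, {2—4, 0—5, 1—6} are in the MST → 3.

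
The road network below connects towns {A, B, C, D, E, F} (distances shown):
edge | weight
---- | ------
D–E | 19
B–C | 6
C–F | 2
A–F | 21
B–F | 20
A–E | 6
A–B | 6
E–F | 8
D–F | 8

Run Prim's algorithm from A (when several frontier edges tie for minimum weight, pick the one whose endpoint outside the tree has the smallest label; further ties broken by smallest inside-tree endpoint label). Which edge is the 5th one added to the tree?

Grow the tree from A using Prim:
Step 1: frontier [A–B 6, A–E 6, A–F 21] → take A–B (6); add B.
Step 2: frontier [A–E 6, A–F 21, B–C 6, B–F 20] → take B–C (6); add C.
Step 3: frontier [A–E 6, A–F 21, B–F 20, C–F 2] → take C–F (2); add F.
Step 4: frontier [A–E 6, D–F 8, E–F 8] → take A–E (6); add E.
Step 5: frontier [D–E 19, D–F 8] → take D–F (8); add D.
The 5th edge added is D–F.

D-F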